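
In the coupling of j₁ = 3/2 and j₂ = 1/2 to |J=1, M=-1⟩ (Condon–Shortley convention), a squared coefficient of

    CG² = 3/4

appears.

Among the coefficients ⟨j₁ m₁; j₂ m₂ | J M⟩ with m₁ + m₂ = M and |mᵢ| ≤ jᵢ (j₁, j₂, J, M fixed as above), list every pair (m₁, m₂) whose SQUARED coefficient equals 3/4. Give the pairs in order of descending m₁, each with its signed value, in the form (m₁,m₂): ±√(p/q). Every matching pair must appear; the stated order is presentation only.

Admissible pairs with m₁+m₂ = M = -1: (-3/2,1/2), (-1/2,-1/2)
  (m₁,m₂)=(-1/2,-1/2): CG² = 1/4, CG = +√(1/4)
  (m₁,m₂)=(-3/2,1/2): CG² = 3/4, CG = −√(3/4)   ← matches the target
Pairs with CG² = 3/4: (-3/2,1/2): −√(3/4)

(-3/2,1/2): −√(3/4)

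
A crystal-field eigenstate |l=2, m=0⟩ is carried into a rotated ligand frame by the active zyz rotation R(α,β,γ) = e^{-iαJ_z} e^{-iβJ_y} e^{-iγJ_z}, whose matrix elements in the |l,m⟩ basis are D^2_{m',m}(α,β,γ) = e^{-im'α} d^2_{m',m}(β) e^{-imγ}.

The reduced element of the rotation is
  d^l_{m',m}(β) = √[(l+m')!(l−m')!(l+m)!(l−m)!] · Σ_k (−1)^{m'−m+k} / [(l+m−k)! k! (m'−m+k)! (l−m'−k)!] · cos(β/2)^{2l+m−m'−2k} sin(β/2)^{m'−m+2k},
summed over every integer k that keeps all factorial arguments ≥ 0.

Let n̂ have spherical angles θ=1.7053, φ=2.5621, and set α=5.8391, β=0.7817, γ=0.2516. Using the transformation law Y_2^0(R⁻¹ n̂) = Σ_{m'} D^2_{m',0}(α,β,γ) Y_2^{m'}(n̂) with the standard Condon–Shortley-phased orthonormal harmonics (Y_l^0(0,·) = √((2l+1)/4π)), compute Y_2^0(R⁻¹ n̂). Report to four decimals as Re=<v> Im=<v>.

Need the full column D^2_{m',0} for m'=−2..2 at α=5.8391, β=0.7817, γ=0.2516.
cos(β/2)=0.924586, sin(β/2)=0.380974
d^2_{-2,0}: single k=2 term ⇒ +0.303922;  D = +0.191724-0.235819i
d^2_{-1,0}: k∈[1..2] ⇒ +0.737586 -0.125231 = +0.612356;  D = +0.552960-0.263088i
d^2_{0,0}: k∈[0..2] ⇒ +0.730783 -0.496302 +0.021066 = +0.255547;  D = +0.255547+0.000000i
d^2_{1,0}: k∈[0..1] ⇒ -0.737586 +0.125231 = -0.612356;  D = -0.552960-0.263088i
d^2_{2,0}: single k=0 term ⇒ +0.303922;  D = +0.191724+0.235819i
Y_2^{m'}(θ=1.7053,φ=2.5621) and Σ D·Y over m':
  (+0.1917-0.2358i)·(+0.1518+0.3476i)  (+0.5530-0.2631i)·(+0.0859+0.0562i)  (+0.2555+0.0000i)·(-0.2984+0.0000i)  (-0.5530-0.2631i)·(-0.0859+0.0562i)  (+0.1917+0.2358i)·(+0.1518-0.3476i)
Y_2^0(R⁻¹ n̂) = +0.270499+0.000000i

Re=0.2705 Im=0.0000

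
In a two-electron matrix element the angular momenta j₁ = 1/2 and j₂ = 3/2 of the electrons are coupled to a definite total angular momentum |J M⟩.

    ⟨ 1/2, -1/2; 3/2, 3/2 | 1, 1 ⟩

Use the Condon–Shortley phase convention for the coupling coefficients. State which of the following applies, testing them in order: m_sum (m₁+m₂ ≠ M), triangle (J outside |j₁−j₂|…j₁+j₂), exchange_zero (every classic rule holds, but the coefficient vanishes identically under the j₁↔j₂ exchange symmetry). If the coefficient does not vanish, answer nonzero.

nonzero

m-sum: m₁+m₂ = -1/2+3/2 = 1, M = 1  ✓
triangle: |j₁−j₂| = 1 ≤ J = 1 ≤ j₁+j₂ = 2  ✓
exchange: j₁≠j₂ or m₁≠m₂ — the exchange symmetry imposes no constraint here
value check: CG = −√(3/4) = -0.866025 ≠ 0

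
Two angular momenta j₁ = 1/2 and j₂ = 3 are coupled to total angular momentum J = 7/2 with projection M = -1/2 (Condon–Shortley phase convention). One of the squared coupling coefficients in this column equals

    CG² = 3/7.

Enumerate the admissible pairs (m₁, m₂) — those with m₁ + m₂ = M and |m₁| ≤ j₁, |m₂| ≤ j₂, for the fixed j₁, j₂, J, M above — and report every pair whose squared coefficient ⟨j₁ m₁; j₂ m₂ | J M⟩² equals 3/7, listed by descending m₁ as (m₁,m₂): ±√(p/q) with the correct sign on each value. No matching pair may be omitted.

Admissible pairs with m₁+m₂ = M = -1/2: (-1/2,0), (1/2,-1)
  (m₁,m₂)=(1/2,-1): CG² = 3/7, CG = +√(3/7)   ← matches the target
  (m₁,m₂)=(-1/2,0): CG² = 4/7, CG = +√(4/7)
Pairs with CG² = 3/7: (1/2,-1): +√(3/7)

(1/2,-1): +√(3/7)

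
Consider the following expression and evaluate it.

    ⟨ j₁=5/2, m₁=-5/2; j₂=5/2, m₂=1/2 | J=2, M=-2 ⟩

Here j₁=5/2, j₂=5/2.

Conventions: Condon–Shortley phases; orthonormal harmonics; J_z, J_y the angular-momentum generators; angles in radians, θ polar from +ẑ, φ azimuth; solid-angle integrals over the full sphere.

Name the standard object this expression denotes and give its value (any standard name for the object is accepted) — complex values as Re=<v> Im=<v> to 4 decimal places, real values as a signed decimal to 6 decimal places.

This is a Clebsch–Gordan (vector-coupling) coefficient.
√[5·3!2!2!/8! · 0!5!3!2!0!4!] = √(720/7)
  +(−1)^3/∏(3,0,2,0,0,2)! = -1/24  (running -1/24)
⟨..|..⟩ = √(720/7)·(-1/24) = -0.422577

Clebsch–Gordan coefficient, −√(5/28) ≈ -0.422577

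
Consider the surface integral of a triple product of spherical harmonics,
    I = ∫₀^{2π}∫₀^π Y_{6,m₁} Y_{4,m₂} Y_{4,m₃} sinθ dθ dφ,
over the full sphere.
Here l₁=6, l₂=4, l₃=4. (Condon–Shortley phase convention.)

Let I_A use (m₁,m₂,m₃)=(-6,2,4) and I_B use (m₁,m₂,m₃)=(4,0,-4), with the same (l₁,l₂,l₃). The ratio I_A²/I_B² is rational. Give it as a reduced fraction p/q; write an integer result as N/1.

11/15

Same 6,4,4: normalisation and zero-m 3j drop out of the ratio.
A: Δ: 6! 6! 2! / 15! → 1/1261260; sum: t=6:+1/1036800 = 1/1036800; 3j²(6 4 4; -6 2 4) = Δ·Π!·Σ² = 4/195  (sign +1)
B: Δ: 6! 6! 2! / 15! → 1/1261260; sum: t=2:+1/69120 = 1/69120; 3j²(6 4 4; 4 0 -4) = Δ·Π!·Σ² = 4/143  (sign +1)
I_A²/I_B² = (4/195)/(4/143) = 11/15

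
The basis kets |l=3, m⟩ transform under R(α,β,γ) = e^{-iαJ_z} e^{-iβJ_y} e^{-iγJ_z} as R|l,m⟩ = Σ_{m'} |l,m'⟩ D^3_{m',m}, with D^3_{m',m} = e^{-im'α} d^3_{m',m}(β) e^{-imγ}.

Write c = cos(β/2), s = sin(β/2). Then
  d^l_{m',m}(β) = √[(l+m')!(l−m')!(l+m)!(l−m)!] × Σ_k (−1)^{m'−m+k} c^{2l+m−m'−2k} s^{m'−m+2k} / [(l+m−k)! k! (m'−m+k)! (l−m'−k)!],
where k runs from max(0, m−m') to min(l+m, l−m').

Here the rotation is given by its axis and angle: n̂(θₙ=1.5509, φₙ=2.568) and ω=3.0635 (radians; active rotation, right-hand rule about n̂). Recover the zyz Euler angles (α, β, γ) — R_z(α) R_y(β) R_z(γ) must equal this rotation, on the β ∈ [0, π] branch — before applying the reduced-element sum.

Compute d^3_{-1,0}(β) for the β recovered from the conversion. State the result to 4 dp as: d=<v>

Axis–angle → zyz. n̂ = (sinθₙcosφₙ, sinθₙsinφₙ, cosθₙ) = (-0.839791, +0.542546, +0.019895), ω = 3.0635.
R = I cosω + sinω [n̂]ₓ + (1−cosω) n̂n̂ᵀ gives
  R = [+0.411395, -0.911413, +0.008961; -0.908309, -0.409138, +0.087070; -0.075690, -0.043960, -0.996162]
β = atan2(√(R₁₃²+R₂₃²), R₃₃) = 3.053951; α = atan2(R₂₃, R₁₃) mod 2π = 1.468235; γ = atan2(R₃₂, −R₃₁) mod 2π = 5.757013
d^3_{-1,0}(β=3.0540) via the finite sum:
Half-angle: c=0.043807, s=0.999040. N=√(2·24·6·6)=41.569219
k∈{1,2,3} keeps every argument non-negative
  k=1: (−1)^0·41.5692/(12)·0.0438^5·0.9990^1 = +0.000001
  k=2: (−1)^1·41.5692/(4)·0.0438^3·0.9990^3 = -0.000871
  k=3: (−1)^2·41.5692/(12)·0.0438^1·0.9990^5 = +0.151025
d^3_{-1,0}(3.0540) = +0.000001 -0.000871 +0.151025 = +0.150154

d=0.1502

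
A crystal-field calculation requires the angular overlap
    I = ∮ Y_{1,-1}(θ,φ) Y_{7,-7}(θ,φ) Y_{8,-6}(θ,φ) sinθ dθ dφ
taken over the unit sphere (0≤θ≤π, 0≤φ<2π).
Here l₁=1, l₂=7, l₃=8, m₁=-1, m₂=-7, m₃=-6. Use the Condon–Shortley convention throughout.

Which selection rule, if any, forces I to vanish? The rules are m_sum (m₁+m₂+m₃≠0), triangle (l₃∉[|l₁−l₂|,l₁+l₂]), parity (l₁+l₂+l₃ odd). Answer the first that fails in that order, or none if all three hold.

m_sum

Σmᵢ = -14  ✗
l₃∈[|l₁−l₂|,l₁+l₂]=[6,8], have l₃=8
Σlᵢ = 16 ⇒ even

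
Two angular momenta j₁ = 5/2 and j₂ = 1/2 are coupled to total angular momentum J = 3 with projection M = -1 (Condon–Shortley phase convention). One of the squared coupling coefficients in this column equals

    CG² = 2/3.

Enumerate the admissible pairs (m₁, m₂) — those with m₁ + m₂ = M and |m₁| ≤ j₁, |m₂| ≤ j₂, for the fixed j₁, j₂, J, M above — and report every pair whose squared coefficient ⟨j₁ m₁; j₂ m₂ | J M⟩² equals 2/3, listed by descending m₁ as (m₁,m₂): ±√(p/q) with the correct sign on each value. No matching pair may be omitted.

(-1/2,-1/2): +√(2/3)

Admissible pairs with m₁+m₂ = M = -1: (-3/2,1/2), (-1/2,-1/2)
  (m₁,m₂)=(-1/2,-1/2): CG² = 2/3, CG = +√(2/3)   ← matches the target
  (m₁,m₂)=(-3/2,1/2): CG² = 1/3, CG = +√(1/3)
Pairs with CG² = 2/3: (-1/2,-1/2): +√(2/3)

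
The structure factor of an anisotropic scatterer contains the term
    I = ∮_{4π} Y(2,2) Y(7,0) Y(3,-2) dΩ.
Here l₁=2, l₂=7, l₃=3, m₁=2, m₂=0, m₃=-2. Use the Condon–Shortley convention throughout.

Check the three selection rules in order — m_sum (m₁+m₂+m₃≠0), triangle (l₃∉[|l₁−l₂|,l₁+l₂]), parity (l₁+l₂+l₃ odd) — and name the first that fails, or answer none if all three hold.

Σmᵢ = 0  ✓
l₃∈[|l₁−l₂|,l₁+l₂]=[5,9] required, l₃=3 fails  ✗
Σlᵢ = 12 ⇒ even

triangle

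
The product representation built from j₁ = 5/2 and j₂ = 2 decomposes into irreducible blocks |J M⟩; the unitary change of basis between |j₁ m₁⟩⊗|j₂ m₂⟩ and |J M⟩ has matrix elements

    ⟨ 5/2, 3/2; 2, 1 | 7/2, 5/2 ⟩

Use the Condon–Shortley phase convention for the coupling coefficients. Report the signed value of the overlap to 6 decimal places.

triangle: 1!×4!×3!/9! = 144/362880
(j±m)!: 4!×1!×3!×1!×6!×1! = 103680
prefactor² = (2J+1)×Δ×N² = 2304/7
  k=0: +1/(0!×1!×1!×3!×3!×0!) = 1/36
  k=1: −1/(1!×0!×0!×2!×4!×1!) = -1/48
Σ = 1/144  ⇒  CG² = 2304/7×(1/144)² = 1/63
CG = +√(1/63) = +0.125988

+0.125988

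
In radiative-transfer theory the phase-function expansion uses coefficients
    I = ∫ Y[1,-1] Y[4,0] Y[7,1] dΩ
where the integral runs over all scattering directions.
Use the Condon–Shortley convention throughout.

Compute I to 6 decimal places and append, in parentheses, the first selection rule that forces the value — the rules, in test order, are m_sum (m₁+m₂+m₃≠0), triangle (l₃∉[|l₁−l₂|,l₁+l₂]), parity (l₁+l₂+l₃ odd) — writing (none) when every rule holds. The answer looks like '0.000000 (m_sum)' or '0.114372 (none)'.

|1−4|≤7≤1+4 violated ⇒ I = 0

0.000000 (triangle)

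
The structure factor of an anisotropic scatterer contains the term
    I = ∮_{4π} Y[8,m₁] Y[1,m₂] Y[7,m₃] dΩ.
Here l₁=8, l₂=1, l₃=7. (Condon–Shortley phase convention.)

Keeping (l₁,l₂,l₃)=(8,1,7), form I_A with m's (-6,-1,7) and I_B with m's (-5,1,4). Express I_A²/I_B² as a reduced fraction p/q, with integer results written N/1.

1/78

l's match ⇒ only the (l;m) 3-j factors differ between A and B.
A: triangle coeff Δ(8,1,7) = 1/2040; Σ_t [0,0]: t=0:+1/174356582400 = 1/174356582400; (3j)²=1/2040 [(8 1 7; -6 -1 7)], sign=+1
B: triangle coeff Δ(8,1,7) = 1/2040; Σ_t [2,2]: t=2:+1/479001600 = 1/479001600; (3j)²=13/340 [(8 1 7; -5 1 4)], sign=-1
I_A²/I_B² = (1/2040)/(13/340) = 1/78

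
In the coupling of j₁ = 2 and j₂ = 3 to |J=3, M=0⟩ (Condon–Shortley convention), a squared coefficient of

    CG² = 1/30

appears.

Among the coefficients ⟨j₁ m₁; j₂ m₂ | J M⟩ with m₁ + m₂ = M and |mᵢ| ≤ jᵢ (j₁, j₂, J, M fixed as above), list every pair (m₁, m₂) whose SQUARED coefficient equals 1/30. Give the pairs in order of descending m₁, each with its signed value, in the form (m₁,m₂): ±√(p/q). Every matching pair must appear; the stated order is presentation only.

Admissible pairs with m₁+m₂ = M = 0: (-2,2), (-1,1), (0,0), (1,-1), (2,-2)
  (m₁,m₂)=(2,-2): CG² = 1/3, CG = +√(1/3)
  (m₁,m₂)=(1,-1): CG² = 1/30, CG = +√(1/30)   ← matches the target
  (m₁,m₂)=(0,0): CG² = 4/15, CG = −√(4/15)
  (m₁,m₂)=(-1,1): CG² = 1/30, CG = +√(1/30)   ← matches the target
  (m₁,m₂)=(-2,2): CG² = 1/3, CG = +√(1/3)
Pairs with CG² = 1/30: (1,-1): +√(1/30); (-1,1): +√(1/30)

(1,-1): +√(1/30); (-1,1): +√(1/30)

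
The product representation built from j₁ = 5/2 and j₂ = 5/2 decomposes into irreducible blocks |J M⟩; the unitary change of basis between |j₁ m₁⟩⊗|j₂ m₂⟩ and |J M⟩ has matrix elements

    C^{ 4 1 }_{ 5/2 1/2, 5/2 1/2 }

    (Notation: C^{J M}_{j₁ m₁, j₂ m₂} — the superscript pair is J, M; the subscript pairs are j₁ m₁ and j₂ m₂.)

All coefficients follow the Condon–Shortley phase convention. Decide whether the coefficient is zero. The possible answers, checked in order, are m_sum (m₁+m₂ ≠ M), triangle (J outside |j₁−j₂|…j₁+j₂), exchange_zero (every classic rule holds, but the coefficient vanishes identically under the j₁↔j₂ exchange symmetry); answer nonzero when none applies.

m-sum: m₁+m₂ = 1/2+1/2 = 1, M = 1  ✓
triangle: |j₁−j₂| = 0 ≤ J = 4 ≤ j₁+j₂ = 5  ✓
exchange: j₁=j₂ and m₁=m₂, and (−1)^(j₁+j₂−J) = (−1)^1 = −1 forces ⟨j₁m₁;j₂m₂|JM⟩ = −⟨j₂m₂;j₁m₁|JM⟩ = −⟨j₁m₁;j₂m₂|JM⟩ ⇒ the coefficient vanishes identically
Racah sum check: Σ_k collapses to 0 ⇒ CG = 0

exchange_zero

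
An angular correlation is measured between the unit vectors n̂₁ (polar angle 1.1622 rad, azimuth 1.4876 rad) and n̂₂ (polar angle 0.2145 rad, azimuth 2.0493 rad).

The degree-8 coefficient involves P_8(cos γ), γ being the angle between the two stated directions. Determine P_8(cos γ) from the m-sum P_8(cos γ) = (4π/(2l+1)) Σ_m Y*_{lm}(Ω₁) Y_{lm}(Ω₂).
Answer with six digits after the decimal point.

0.083766

Summing Y*_{l m}(θ₁,φ₁)·Y_{l m}(θ₂,φ₂) over m ∈ [−8, 8]; prefactor 4π/(2·8+1) = 0.739198:
  [-8]  conj(Y_{8,-8})(Ω₁) = (0.203907, -0.160081) ; Y_{8,-8}(Ω₂) = (-0.000002, 0.000001) ; Δ = (-0.000000, 0.000001)
  [-7]  conj(Y_{8,-7})(Ω₁) = (-0.246932, -0.374953) ; Y_{8,-7}(Ω₂) = (-0.000008, -0.000039) ; Δ = (-0.000013, 0.000013)
  [-6]  conj(Y_{8,-6})(Ω₁) = (-0.270005, 0.147217) ; Y_{8,-6}(Ω₂) = (0.000449, 0.000125) ; Δ = (-0.000140, 0.000033)
  [-5]  conj(Y_{8,-5})(Ω₁) = (-0.053701, -0.121562) ; Y_{8,-5}(Ω₂) = (-0.002676, 0.002878) ; Δ = (0.000494, 0.000171)
  [-4]  conj(Y_{8,-4})(Ω₁) = (-0.336634, 0.116354) ; Y_{8,-4}(Ω₂) = (-0.008278, -0.023165) ; Δ = (0.005482, 0.006835)
  [-3]  conj(Y_{8,-3})(Ω₁) = (0.008781, 0.034448) ; Y_{8,-3}(Ω₂) = (0.111930, 0.015236) ; Δ = (0.000458, 0.003990)
  [-2]  conj(Y_{8,-2})(Ω₁) = (-0.323699, 0.054364) ; Y_{8,-2}(Ω₂) = (-0.207063, 0.293885) ; Δ = (0.051050, -0.106387)
  [-1]  conj(Y_{8,-1})(Ω₁) = (0.008515, 0.102108) ; Y_{8,-1}(Ω₂) = (-0.312772, -0.602980) ; Δ = (0.058906, -0.037071)
  [+0]  conj(Y_{8,0})(Ω₁) = (-0.313185, -0.000000) ; Y_{8,0}(Ω₂) = (0.380456, 0.000000) ; Δ = (-0.119153, -0.000000)
  [+1]  conj(Y_{8,1})(Ω₁) = (-0.008515, 0.102108) ; Y_{8,1}(Ω₂) = (0.312772, -0.602980) ; Δ = (0.058906, 0.037071)
  [+2]  conj(Y_{8,2})(Ω₁) = (-0.323699, -0.054364) ; Y_{8,2}(Ω₂) = (-0.207063, -0.293885) ; Δ = (0.051050, 0.106387)
  [+3]  conj(Y_{8,3})(Ω₁) = (-0.008781, 0.034448) ; Y_{8,3}(Ω₂) = (-0.111930, 0.015236) ; Δ = (0.000458, -0.003990)
  [+4]  conj(Y_{8,4})(Ω₁) = (-0.336634, -0.116354) ; Y_{8,4}(Ω₂) = (-0.008278, 0.023165) ; Δ = (0.005482, -0.006835)
  [+5]  conj(Y_{8,5})(Ω₁) = (0.053701, -0.121562) ; Y_{8,5}(Ω₂) = (0.002676, 0.002878) ; Δ = (0.000494, -0.000171)
  [+6]  conj(Y_{8,6})(Ω₁) = (-0.270005, -0.147217) ; Y_{8,6}(Ω₂) = (0.000449, -0.000125) ; Δ = (-0.000140, -0.000033)
  [+7]  conj(Y_{8,7})(Ω₁) = (0.246932, -0.374953) ; Y_{8,7}(Ω₂) = (0.000008, -0.000039) ; Δ = (-0.000013, -0.000013)
  [+8]  conj(Y_{8,8})(Ω₁) = (0.203907, 0.160081) ; Y_{8,8}(Ω₂) = (-0.000002, -0.000001) ; Δ = (-0.000000, -0.000001)
Accumulated sum (0.113320, 0.000000); after 4π/(2l+1) scaling, (0.083766, 0.000000) ⇒ P_8 = 0.083766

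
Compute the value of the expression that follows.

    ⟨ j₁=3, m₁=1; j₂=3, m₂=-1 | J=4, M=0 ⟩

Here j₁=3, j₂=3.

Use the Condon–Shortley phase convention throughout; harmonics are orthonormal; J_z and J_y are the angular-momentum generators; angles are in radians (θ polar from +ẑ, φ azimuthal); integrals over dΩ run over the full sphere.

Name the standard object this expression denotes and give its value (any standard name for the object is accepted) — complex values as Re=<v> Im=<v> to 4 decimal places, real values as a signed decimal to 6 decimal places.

This is a Clebsch–Gordan (vector-coupling) coefficient.
j₁+j₂−J=2  J+j₁−j₂=4  J−j₁+j₂=4  j₁+j₂+J+1=11
(j₁±m₁, j₂±m₂, J±M) = (4,2,2,4,4,4)
P² = 663552/1925
sum k=0..2:
  [0] +1/32 = 1/32
  [1] −1/36 = -1/36
  [2] +1/1152 = 1/1152
S = 5/1152
C² = P²·S² = 1/154 ; C = +0.080582

Clebsch–Gordan coefficient, +√(1/154) ≈ +0.080582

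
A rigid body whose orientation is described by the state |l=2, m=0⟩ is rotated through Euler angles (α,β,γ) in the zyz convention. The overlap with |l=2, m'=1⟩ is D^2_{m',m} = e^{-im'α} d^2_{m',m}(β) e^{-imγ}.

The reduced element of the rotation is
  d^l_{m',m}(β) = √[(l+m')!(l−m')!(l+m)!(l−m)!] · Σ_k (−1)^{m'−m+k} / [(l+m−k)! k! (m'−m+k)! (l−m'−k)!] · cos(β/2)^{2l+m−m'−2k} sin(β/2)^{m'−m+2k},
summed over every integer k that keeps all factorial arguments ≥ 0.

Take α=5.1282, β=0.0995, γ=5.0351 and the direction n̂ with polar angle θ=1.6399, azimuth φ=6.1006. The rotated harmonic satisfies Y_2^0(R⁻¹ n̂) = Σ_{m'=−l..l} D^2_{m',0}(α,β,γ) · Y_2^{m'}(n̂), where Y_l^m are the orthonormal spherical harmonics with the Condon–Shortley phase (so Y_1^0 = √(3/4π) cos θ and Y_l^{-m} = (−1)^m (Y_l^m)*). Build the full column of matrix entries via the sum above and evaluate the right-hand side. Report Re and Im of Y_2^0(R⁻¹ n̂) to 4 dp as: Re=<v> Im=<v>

Need the full column D^2_{m',0} for m'=−2..2 at α=5.1282, β=0.0995, γ=5.0351.
cos(β/2)=0.998763, sin(β/2)=0.049729
d^2_{-2,0}: single k=2 term ⇒ +0.006043;  D = -0.004071-0.004466i
d^2_{-1,0}: k∈[1..2] ⇒ +0.121360 -0.000301 = +0.121059;  D = +0.048900-0.110744i
d^2_{0,0}: k∈[0..2] ⇒ +0.995060 -0.009868 +0.000006 = +0.985199;  D = +0.985199+0.000000i
d^2_{1,0}: k∈[0..1] ⇒ -0.121360 +0.000301 = -0.121059;  D = -0.048900-0.110744i
d^2_{2,0}: single k=0 term ⇒ +0.006043;  D = -0.004071+0.004466i
Y_2^{m'}(θ=1.6399,φ=6.1006) and Σ D·Y over m':
  (-0.0041-0.0045i)·(+0.3591+0.1373i)  (+0.0489-0.1107i)·(-0.0523-0.0097i)  (+0.9852+0.0000i)·(-0.3109+0.0000i)  (-0.0489-0.1107i)·(+0.0523-0.0097i)  (-0.0041+0.0045i)·(+0.3591-0.1373i)
Y_2^0(R⁻¹ n̂) = -0.315235+0.000000i

Re=-0.3152 Im=0.0000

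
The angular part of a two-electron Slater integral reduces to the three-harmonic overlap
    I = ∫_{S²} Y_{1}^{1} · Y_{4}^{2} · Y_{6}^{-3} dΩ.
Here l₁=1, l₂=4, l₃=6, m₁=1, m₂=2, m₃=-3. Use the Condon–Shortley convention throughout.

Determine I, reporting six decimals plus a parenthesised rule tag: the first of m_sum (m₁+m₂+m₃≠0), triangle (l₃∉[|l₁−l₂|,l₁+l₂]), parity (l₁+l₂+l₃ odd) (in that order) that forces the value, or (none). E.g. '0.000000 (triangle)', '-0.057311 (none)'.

0.000000 (triangle)

|1−4|≤6≤1+4 violated ⇒ I = 0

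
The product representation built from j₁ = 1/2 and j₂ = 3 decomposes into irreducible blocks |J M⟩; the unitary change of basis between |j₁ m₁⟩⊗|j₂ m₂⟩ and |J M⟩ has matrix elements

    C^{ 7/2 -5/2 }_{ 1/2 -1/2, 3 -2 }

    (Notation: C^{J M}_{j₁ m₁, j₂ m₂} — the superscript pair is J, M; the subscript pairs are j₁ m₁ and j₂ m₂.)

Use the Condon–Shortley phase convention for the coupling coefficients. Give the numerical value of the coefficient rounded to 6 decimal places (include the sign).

+√(6/7) = +0.925820

triangle: 0!×1!×6!/8! = 720/40320
(j±m)!: 0!×1!×1!×5!×1!×6! = 86400
prefactor² = (2J+1)×Δ×N² = 86400/7
  k=0: +1/(0!×0!×1!×1!×0!×5!) = 1/120
Σ = 1/120  ⇒  CG² = 86400/7×(1/120)² = 6/7
CG = +√(6/7) = +0.925820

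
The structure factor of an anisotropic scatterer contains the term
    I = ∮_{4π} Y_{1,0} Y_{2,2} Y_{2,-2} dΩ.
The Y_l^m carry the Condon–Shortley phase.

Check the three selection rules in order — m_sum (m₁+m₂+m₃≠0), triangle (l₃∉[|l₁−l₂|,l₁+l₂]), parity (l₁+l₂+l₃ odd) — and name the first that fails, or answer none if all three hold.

azimuthal sum: 0 + 2 − 2 = 0  ✓
1 ≤ 2 ≤ 3 (triangle on l)  ✓
L = 1 + 2 + 2 = 5 (odd)  ✗

parity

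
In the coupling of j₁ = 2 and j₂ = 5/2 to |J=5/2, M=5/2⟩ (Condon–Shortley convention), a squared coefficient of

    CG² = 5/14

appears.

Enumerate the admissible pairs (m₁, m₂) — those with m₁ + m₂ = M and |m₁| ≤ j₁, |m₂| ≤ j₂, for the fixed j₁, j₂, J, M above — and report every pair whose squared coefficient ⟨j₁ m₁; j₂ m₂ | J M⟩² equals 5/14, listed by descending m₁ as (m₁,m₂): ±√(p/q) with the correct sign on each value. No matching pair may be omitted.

(0,5/2): +√(5/14)

Admissible pairs with m₁+m₂ = M = 5/2: (0,5/2), (1,3/2), (2,1/2)
  (m₁,m₂)=(2,1/2): CG² = 3/14, CG = +√(3/14)
  (m₁,m₂)=(1,3/2): CG² = 3/7, CG = −√(3/7)
  (m₁,m₂)=(0,5/2): CG² = 5/14, CG = +√(5/14)   ← matches the target
Pairs with CG² = 5/14: (0,5/2): +√(5/14)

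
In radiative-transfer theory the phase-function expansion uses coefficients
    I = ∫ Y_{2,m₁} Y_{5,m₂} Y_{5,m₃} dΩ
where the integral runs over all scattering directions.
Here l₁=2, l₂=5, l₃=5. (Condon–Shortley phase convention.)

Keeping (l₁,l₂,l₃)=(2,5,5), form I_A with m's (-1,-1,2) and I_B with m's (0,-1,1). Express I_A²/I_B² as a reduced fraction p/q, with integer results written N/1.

14/27

Same 2,5,5: normalisation and zero-m 3j drop out of the ratio.
A: Δ: 2! 2! 8! / 13! → 1/38610; sum: t=1:−1/1440 t=2:+1/2880 = -1/2880; 3j²(2 5 5; -1 -1 2) = Δ·Π!·Σ² = 7/715  (sign +1)
B: Δ: 2! 2! 8! / 13! → 1/38610; sum: t=0:+1/2304 t=1:−1/720 t=2:+1/5760 = -1/1280; 3j²(2 5 5; 0 -1 1) = Δ·Π!·Σ² = 27/1430  (sign -1)
I_A²/I_B² = (7/715)/(27/1430) = 14/27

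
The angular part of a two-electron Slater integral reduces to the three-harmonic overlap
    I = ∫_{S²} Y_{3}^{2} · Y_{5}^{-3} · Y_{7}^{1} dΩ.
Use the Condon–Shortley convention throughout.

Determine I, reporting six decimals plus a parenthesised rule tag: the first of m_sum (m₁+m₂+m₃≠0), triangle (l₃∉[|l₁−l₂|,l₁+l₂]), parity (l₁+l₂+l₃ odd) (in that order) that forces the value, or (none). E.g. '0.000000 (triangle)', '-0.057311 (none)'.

0.000000 (parity)

Σlᵢ=15 odd — θ-integrand is odd under cosθ→−cosθ; I=0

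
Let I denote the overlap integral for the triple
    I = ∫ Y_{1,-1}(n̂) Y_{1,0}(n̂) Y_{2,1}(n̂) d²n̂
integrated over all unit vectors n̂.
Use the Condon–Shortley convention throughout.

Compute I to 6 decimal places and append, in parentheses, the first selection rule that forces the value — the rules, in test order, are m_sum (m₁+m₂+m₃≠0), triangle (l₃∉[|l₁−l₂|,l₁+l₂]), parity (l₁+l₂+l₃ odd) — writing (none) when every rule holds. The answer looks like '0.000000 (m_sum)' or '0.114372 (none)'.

Rules hold: Σm=0, L=4 even, 0≤2≤2.
N = 3·3·5 = 45
Δ = 0!·2!·2!/5! = 1/30
Racah Σ t=0..0: t=0:+1/1 = 1/1
⇒ 3j(1 1 2; 0 0 0)² = 2/15, sgn +1
Racah Σ t=0..0: t=0:+1/2 = 1/2
⇒ 3j(1 1 2; -1 0 1)² = 1/10, sgn -1
4πI² = N·(3j₀)²·(3jₘ)² = 3/5
I = -1·√(0.6/4π) = -0.21850969
No selection rule forces the value: the integral is nonzero (none).

-0.218510 (none)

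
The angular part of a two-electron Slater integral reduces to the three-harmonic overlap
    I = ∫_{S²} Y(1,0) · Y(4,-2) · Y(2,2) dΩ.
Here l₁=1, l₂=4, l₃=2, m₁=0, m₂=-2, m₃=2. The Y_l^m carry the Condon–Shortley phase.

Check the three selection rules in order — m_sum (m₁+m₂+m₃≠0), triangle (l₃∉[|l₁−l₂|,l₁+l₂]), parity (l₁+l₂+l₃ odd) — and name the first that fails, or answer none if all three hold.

triangle

Σmᵢ = 0  ✓
l₃∈[|l₁−l₂|,l₁+l₂]=[3,5] required, l₃=2 fails  ✗
Σlᵢ = 7 ⇒ odd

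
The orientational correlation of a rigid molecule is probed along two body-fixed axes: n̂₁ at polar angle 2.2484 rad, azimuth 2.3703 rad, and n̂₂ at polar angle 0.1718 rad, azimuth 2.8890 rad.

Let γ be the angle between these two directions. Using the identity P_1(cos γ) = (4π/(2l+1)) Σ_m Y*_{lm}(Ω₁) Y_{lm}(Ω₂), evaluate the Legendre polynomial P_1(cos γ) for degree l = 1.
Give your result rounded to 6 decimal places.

Expand P_1 via completeness: Σ_{m} conj(Y_{1,m}) at Ω₁ times Y_{1,m} at Ω₂ —
  [-1]  conj(Y_{1,-1})(Ω₁) = -0.19300 + 0.18763j ; Y_{1,-1}(Ω₂) = -0.05719 - 0.01476j ; Δ = 0.01381 - 0.00788j
  [+0]  conj(Y_{1,0})(Ω₁) = -0.30632 + 0.00000j ; Y_{1,0}(Ω₂) = 0.48141 + 0.00000j ; Δ = -0.14746 + 0.00000j
  [+1]  conj(Y_{1,1})(Ω₁) = 0.19300 + 0.18763j ; Y_{1,1}(Ω₂) = 0.05719 - 0.01476j ; Δ = 0.01381 + 0.00788j
Total Σ_m = -0.11985 + 0.00000j. Multiply by 4.188790: -0.50203 + 0.00000j. P_1(cos γ) = -0.502030

-0.502030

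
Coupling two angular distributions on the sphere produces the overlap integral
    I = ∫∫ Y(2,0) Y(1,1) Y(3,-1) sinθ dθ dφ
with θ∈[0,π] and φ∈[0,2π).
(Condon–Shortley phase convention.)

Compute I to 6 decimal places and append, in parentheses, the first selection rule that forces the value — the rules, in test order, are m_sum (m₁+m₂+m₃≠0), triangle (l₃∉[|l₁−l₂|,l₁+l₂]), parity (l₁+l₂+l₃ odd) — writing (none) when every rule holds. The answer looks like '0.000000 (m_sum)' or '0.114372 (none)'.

Checks pass: Σm=0; 6 even; l₃=3∈[1,3].
(2·2+1)(2·1+1)(2·3+1) = 105
Δ: 0! 4! 2! / 7! → 1/105
sum: t=0:+1/4 = 1/4
3j²(2 1 3; 0 0 0) = Δ·Π!·Σ² = 3/35  (sign -1)
sum: t=0:+1/8 = 1/8
3j²(2 1 3; 0 1 -1) = Δ·Π!·Σ² = 2/35  (sign +1)
combine: 4πI² = 105·3/35·2/35 = 18/35
take √, sign -1: I = -0.20230066
No selection rule forces the value: the integral is nonzero (none).

-0.202301 (none)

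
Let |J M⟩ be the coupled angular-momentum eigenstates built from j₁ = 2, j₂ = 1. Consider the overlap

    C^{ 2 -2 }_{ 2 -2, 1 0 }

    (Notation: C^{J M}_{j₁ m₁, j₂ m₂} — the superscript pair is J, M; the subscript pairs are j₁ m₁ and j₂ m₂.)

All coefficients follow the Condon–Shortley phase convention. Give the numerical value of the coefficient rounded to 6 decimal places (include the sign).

√[5·1!3!1!/6! · 0!4!1!1!0!4!] = √(24)
  +(−1)^1/∏(1,0,3,0,0,1)! = -1/6  (running -1/6)
⟨..|..⟩ = √(24)·(-1/6) = -0.816497

−√(2/3) ≈ -0.816497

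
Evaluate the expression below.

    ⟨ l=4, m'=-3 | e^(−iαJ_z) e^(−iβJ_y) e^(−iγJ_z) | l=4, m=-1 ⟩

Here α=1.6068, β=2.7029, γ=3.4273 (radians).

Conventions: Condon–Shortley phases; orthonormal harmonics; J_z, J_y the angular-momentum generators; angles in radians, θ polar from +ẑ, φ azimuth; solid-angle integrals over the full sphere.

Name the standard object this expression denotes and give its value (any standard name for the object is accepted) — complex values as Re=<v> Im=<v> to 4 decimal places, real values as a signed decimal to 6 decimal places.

Wigner D-matrix element, Re=0.0100 Im=-0.0241

This is a Wigner D-matrix element — the rotation-matrix element ⟨l m'| R(α,β,γ) |l m⟩ in the angular-momentum basis.
Split into d^4_{-3,-1}(β=2.7029) × two z-phases.
With c≡cos(β/2)=0.217592 and s≡sin(β/2)=0.976040, N=[1·5040·6·120]^{1/2}=1904.940944
Admissible k: 2..3 (factorial args all ≥0)
  k=2: (−1)^0·1904.9409/(240)·0.2176^6·0.9760^2 = +0.000803
  k=3: (−1)^1·1904.9409/(144)·0.2176^4·0.9760^4 = -0.026913
d^4_{-3,-1}(2.7029) = +0.000803 -0.026913 = -0.026110
Attach z-rotation phases: D = e^{-i(-3)(1.6068)}·(-0.026110)·e^{-i(-1)(3.4273)} = +0.010017-0.024113i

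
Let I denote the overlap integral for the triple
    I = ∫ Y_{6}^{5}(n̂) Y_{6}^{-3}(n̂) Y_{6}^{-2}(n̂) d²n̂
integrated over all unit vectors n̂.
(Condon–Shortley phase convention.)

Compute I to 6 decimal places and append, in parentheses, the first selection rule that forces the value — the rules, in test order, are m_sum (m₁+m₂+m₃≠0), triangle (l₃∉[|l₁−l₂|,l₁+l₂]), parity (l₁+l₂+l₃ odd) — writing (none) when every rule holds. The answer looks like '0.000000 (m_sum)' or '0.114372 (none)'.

-0.050240 (none)

m-sum 0 ✓  L=18 even ✓  0≤6≤12 ✓
Π(2lᵢ+1) = 13×13×13 = 2197
triangle coeff Δ(6,6,6) = 1/325909584
Σ_t [0,6]: t=0:+1/373248000 t=1:−1/1728000 t=2:+1/110592 t=3:−1/46656 t=4:+1/110592 t=5:−1/1728000 t=6:+1/373248000 = -7/1555200
(3j)²=400/46189 [(6 6 6; 0 0 0)], sign=-1
Σ_t [0,1]: t=0:+1/3110400 t=1:−1/4147200 = 1/12441600
(3j)²=7/4199 [(6 6 6; 5 -3 -2)], sign=+1
⇒ 4πI² = 36400/1147619
I = (-1)√(36400/1147619/(4π)) = -0.05023968
No selection rule forces the value: the integral is nonzero (none).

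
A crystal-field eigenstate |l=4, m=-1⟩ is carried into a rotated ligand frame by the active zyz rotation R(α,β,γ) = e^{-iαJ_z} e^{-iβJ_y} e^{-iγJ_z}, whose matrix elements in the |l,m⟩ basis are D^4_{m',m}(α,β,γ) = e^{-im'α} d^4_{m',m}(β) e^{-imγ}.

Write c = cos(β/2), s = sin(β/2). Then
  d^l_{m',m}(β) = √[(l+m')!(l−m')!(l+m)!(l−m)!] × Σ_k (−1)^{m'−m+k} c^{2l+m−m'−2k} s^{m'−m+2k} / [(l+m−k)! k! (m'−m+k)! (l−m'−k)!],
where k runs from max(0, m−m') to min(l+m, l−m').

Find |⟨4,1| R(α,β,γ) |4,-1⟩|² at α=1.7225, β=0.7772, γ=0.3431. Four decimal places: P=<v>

Split into d^4_{1,-1}(β=0.7772) × two z-phases.
Half-angle: c=0.925440, s=0.378893. N=√(120·6·6·120)=720.000000
k: max(0,(-1)−(1))=0 … min(4+(-1),4−(1))=3
  k=0: (−1)^2·720.0000/(72)·0.9254^6·0.3789^2 = +0.901829
  k=1: (−1)^3·720.0000/(24)·0.9254^4·0.3789^4 = -0.453505
  k=2: (−1)^4·720.0000/(48)·0.9254^2·0.3789^6 = +0.038009
  k=3: (−1)^5·720.0000/(720)·0.9254^0·0.3789^8 = -0.000425
d^4_{1,-1}(0.7772) = +0.901829 -0.453505 +0.038009 -0.000425 = +0.485909
|D^4_{1,-1}|² = |d^4_{1,-1}(β)|² = (+0.485909)² = 0.236107 (the z-rotation phases have unit modulus)

P=0.2361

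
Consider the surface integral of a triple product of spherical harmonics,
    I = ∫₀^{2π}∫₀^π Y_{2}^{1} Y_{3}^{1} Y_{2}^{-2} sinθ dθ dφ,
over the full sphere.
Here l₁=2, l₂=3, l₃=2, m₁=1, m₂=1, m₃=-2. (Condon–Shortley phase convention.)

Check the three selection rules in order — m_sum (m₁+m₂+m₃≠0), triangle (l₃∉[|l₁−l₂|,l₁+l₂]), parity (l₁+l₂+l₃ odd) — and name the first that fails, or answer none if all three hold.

parity

m₁+m₂+m₃ = 1 + 1 − 2 = 0  ✓
triangle: |2−3|=1 ≤ l₃=2 ≤ 2+3=5  ✓
parity: l₁+l₂+l₃ = 7 is odd  ✗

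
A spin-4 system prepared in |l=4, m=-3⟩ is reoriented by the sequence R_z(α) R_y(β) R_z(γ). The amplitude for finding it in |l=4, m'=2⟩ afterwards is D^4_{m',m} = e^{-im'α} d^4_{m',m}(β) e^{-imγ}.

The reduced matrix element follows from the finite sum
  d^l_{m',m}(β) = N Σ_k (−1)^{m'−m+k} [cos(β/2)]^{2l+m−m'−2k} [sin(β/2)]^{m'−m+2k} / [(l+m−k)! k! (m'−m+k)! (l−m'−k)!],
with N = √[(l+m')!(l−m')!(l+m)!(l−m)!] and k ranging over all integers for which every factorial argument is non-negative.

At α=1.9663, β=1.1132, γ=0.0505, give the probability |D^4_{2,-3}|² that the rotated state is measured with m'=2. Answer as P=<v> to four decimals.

P=0.0606

D^4_{2,-3}(1.9663,1.1132,0.0505) = e^{-i·2·1.9663}·d^4_{2,-3}(1.1132)·e^{-i·-3·0.0505}. Compute d first:
Half-angle: c=0.849056, s=0.528302. N=√(720·2·1·5040)=2693.993318
Admissible k: 0..1 (factorial args all ≥0)
  k=0: (−1)^5·2693.9933/(240)·0.8491^3·0.5283^5 = -0.282753
  k=1: (−1)^6·2693.9933/(720)·0.8491^1·0.5283^7 = +0.036490
d^4_{2,-3}(1.1132) = -0.282753 +0.036490 = -0.246263
|D^4_{2,-3}|² = |d^4_{2,-3}(β)|² = (-0.246263)² = 0.060645 (the z-rotation phases have unit modulus)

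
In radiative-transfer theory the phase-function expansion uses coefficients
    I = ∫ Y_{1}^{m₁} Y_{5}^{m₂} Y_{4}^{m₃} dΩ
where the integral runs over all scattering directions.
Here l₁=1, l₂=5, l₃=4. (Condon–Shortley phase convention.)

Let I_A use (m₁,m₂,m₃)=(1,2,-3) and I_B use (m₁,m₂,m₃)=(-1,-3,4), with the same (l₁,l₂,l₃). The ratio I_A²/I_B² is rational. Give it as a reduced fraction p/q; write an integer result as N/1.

3/1

l's match ⇒ only the (l;m) 3-j factors differ between A and B.
A: triangle coeff Δ(1,5,4) = 1/495; Σ_t [0,0]: t=0:+1/10080 = 1/10080; (3j)²=1/165 [(1 5 4; 1 2 -3)], sign=-1
B: triangle coeff Δ(1,5,4) = 1/495; Σ_t [2,2]: t=2:+1/80640 = 1/80640; (3j)²=1/495 [(1 5 4; -1 -3 4)], sign=+1
I_A²/I_B² = (1/165)/(1/495) = 3/1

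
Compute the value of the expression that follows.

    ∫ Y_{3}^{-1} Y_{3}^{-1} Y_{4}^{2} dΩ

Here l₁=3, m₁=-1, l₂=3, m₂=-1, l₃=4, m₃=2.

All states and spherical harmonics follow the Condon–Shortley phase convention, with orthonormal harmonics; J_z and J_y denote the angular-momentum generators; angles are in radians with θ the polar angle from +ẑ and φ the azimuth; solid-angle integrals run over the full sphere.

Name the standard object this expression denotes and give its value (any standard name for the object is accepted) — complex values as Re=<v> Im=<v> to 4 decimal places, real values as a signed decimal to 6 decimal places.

This is a Gaunt coefficient — the integral of a triple product of spherical harmonics over the sphere.
m-sum 0 ✓  L=10 even ✓  0≤4≤6 ✓
Π(2lᵢ+1) = 7×7×9 = 441
triangle coeff Δ(3,3,4) = 1/34650
Σ_t [0,2]: t=0:+1/72 t=1:−1/16 t=2:+1/72 = -5/144
(3j)²=2/77 [(3 3 4; 0 0 0)], sign=-1
Σ_t [0,2]: t=0:+1/192 t=1:−1/36 t=2:+1/192 = -5/288
(3j)²=20/693 [(3 3 4; -1 -1 2)], sign=-1
⇒ 4πI² = 40/121
I = (+1)√(40/121/(4π)) = 0.16219310

Gaunt coefficient, +0.162193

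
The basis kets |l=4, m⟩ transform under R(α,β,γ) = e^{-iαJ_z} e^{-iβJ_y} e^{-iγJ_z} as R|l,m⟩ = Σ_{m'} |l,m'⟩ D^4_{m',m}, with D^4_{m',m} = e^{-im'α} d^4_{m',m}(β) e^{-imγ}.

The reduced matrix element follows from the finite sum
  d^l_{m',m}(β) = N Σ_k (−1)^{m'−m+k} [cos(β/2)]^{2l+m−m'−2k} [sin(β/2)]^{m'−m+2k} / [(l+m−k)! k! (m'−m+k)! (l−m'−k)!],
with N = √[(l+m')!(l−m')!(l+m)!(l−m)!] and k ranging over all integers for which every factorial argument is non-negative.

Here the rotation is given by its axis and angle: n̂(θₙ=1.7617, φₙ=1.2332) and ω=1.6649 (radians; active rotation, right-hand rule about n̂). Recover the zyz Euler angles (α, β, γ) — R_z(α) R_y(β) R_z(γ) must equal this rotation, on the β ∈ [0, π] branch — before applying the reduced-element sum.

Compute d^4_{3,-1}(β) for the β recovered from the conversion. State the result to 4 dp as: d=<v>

Axis–angle → zyz. n̂ = (sinθₙcosφₙ, sinθₙsinφₙ, cosθₙ) = (+0.325203, +0.926412, -0.189746), ω = 1.6649.
R = I cosω + sinω [n̂]ₓ + (1−cosω) n̂n̂ᵀ gives
  R = [+0.021729, +0.518488, +0.854809; +0.140674, +0.844919, -0.516065; -0.989817, +0.131463, -0.054578]
β = atan2(√(R₁₃²+R₂₃²), R₃₃) = 1.625402; α = atan2(R₂₃, R₁₃) mod 2π = 5.740036; γ = atan2(R₃₂, −R₃₁) mod 2π = 0.132043
d^4_{3,-1}(β=1.6254) via the finite sum:
With c≡cos(β/2)=0.687540 and s≡sin(β/2)=0.726147, N=[5040·1·6·120]^{1/2}=1904.940944
The bounds max(0,m−m')=0 and min(l+m,l−m')=1 give 2 terms
  k=0: (−1)^4·1904.9409/(144)·0.6875^4·0.7261^4 = +0.821879
  k=1: (−1)^5·1904.9409/(240)·0.6875^2·0.7261^6 = -0.550063
d^4_{3,-1}(1.6254) = +0.821879 -0.550063 = +0.271816

d=0.2718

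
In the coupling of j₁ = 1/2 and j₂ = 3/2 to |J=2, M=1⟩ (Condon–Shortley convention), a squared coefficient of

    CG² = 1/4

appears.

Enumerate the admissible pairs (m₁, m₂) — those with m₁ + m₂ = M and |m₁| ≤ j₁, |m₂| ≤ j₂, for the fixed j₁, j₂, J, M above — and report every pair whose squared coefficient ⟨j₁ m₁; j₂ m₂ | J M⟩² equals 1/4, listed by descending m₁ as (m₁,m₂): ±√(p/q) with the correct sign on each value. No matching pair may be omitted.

(-1/2,3/2): +√(1/4)

Admissible pairs with m₁+m₂ = M = 1: (-1/2,3/2), (1/2,1/2)
  (m₁,m₂)=(1/2,1/2): CG² = 3/4, CG = +√(3/4)
  (m₁,m₂)=(-1/2,3/2): CG² = 1/4, CG = +√(1/4)   ← matches the target
Pairs with CG² = 1/4: (-1/2,3/2): +√(1/4)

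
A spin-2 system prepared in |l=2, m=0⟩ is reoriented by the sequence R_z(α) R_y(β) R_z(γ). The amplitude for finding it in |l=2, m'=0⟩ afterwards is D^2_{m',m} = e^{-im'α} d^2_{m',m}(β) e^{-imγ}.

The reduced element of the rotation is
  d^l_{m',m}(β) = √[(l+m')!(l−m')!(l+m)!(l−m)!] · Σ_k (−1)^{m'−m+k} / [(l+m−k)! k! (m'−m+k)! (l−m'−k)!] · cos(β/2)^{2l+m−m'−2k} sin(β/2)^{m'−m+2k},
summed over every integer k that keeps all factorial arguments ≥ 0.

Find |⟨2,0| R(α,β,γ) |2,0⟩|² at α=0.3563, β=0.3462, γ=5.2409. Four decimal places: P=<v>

Split into d^2_{0,0}(β=0.3462) × two z-phases.
c=cos(0.346200/2)=0.985056, s=sin(0.346200/2)=0.172237; N=√[2·2·2·2]=4.000000
k: max(0,(0)−(0))=0 … min(2+(0),2−(0))=2
  k=0: (−1)^0·4.0000/(4)·0.9851^4·0.1722^0 = +0.941549
  k=1: (−1)^1·4.0000/(1)·0.9851^2·0.1722^2 = -0.115142
  k=2: (−1)^2·4.0000/(4)·0.9851^0·0.1722^4 = +0.000880
d^2_{0,0}(0.3462) = +0.941549 -0.115142 +0.000880 = +0.827287
|D^2_{0,0}|² = |d^2_{0,0}(β)|² = (+0.827287)² = 0.684404 (the z-rotation phases have unit modulus)

P=0.6844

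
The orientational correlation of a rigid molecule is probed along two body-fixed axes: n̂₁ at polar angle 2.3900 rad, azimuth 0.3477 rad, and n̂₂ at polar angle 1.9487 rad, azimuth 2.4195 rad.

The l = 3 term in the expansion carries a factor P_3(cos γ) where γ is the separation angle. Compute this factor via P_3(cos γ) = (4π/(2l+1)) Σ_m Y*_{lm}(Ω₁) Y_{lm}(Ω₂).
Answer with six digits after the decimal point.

Term-by-term m-sum for l=3 (normalisation 4π/7 = 1.795196):
  [-3]  conj(Y_{3,-3})(Ω₁) = 0.06688 + 0.11475j ; Y_{3,-3}(Ω₂) = 0.18790 - 0.27733j ; Δ = 0.04439 + 0.00301j
  [-2]  conj(Y_{3,-2})(Ω₁) = -0.26728 - 0.22303j ; Y_{3,-2}(Ω₂) = -0.04113 - 0.32314j ; Δ = -0.06108 + 0.09554j
  [-1]  conj(Y_{3,-1})(Ω₁) = 0.34624 + 0.12548j ; Y_{3,-1}(Ω₂) = 0.07197 + 0.06339j ; Δ = 0.01696 + 0.03098j
  [+0]  conj(Y_{3,0})(Ω₁) = 0.09027 + 0.00000j ; Y_{3,0}(Ω₂) = 0.31935 + 0.00000j ; Δ = 0.02883 + 0.00000j
  [+1]  conj(Y_{3,1})(Ω₁) = -0.34624 + 0.12548j ; Y_{3,1}(Ω₂) = -0.07197 + 0.06339j ; Δ = 0.01696 - 0.03098j
  [+2]  conj(Y_{3,2})(Ω₁) = -0.26728 + 0.22303j ; Y_{3,2}(Ω₂) = -0.04113 + 0.32314j ; Δ = -0.06108 - 0.09554j
  [+3]  conj(Y_{3,3})(Ω₁) = -0.06688 + 0.11475j ; Y_{3,3}(Ω₂) = -0.18790 - 0.27733j ; Δ = 0.04439 - 0.00301j
Accumulated sum 0.02939 + 0.00000j; after 4π/(2l+1) scaling, 0.05275 + 0.00000j ⇒ P_3 = 0.052753

0.052753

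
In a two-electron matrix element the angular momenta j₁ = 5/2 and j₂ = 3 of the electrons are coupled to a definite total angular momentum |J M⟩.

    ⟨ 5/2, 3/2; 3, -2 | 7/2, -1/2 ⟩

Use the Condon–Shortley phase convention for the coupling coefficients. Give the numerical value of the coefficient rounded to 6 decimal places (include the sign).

triangle: 2!·3!·4!/10! = 288/3628800
(j±m)!: 4!·1!·1!·5!·3!·4! = 414720
prefactor² = (2J+1)·Δ·N² = 9216/35
  k=0: +1/(0!·2!·1!·1!·2!·3!) = 1/24
  k=1: −1/(1!·1!·0!·0!·3!·4!) = -1/144
Σ = 5/144  ⇒  CG² = 9216/35·(5/144)² = 20/63
CG = +√(20/63) = +0.563436

+0.563436  (= +√(20/63))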